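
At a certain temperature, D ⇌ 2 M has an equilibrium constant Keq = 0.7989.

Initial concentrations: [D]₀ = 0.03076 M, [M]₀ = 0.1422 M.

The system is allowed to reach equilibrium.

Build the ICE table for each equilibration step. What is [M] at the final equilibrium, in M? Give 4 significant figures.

[M]_eq = 0.1485 M

Q₀ = 0.6574 vs Keq = 0.7989 ⇒ Q<K, forward
Step 1:
                  D         M
  Initial   0.03076    0.1422
  Change  -0.003154  0.006308
  Equil     0.02761    0.1485
  solve Keq expr → x = 0.003154; check Q = 0.7989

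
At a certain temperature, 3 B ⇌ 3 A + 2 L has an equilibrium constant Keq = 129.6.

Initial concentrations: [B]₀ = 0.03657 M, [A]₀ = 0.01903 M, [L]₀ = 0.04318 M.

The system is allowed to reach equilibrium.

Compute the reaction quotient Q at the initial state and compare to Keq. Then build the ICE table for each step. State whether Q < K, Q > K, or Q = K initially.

Q₀ = 2.6273e-04; Q < K (proceeds forward)

Q₀ = 2.6273e-04 vs Keq = 129.6 ⇒ Q<K, forward
Step 1:
                  B         A         L
  init      0.03657   0.01903   0.04318
  Δ        -0.03483   0.03483   0.02322
  eq       0.001745   0.05386    0.0664
  solve Keq expr → x = 0.01161; check Q = 129.6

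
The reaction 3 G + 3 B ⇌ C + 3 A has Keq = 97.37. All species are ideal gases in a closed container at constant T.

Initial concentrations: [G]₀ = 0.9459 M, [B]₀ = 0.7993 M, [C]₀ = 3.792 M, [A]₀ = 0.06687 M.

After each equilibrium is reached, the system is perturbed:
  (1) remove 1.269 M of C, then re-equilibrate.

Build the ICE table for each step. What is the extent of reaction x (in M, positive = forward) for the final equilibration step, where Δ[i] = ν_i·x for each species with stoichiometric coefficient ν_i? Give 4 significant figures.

Q₀ = 0.002624 vs Keq = 97.37 ⇒ Q<K, forward
Step 1:
                   G          B          C          A
  init        0.9459     0.7993      3.792    0.06687
  Δ          -0.4464    -0.4464     0.1488     0.4464
  eq          0.4995     0.3529      3.941     0.5133
  solve Keq expr → x = 0.1488; check Q = 97.37
Then remove 1.269 M of C.
Step 2:
                   G          B          C          A
  init        0.4995     0.3529      2.672     0.5133
  Δ         -0.01875   -0.01875   0.006251    0.01875
  eq          0.4807     0.3341      2.678     0.5321
  solve Keq expr → x = 0.006251; check Q = 97.37

x = 0.006251 M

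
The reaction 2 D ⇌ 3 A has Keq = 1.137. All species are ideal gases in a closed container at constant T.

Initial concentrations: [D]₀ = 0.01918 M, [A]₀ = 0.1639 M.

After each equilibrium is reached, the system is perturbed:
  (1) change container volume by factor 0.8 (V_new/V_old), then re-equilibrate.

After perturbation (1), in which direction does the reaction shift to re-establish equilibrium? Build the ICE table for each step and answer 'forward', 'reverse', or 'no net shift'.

Direction: reverse

Q₀ = 11.97 vs Keq = 1.137 ⇒ Q>K, reverse
Step 1:
                  D         A
  init      0.01918    0.1639
  Δ         0.02384  -0.03576
  eq        0.04302    0.1281
  solve Keq expr → x = -0.01192; check Q = 1.137
Then change container volume by factor 0.8 (V_new/V_old).
Step 2:
                  D         A
  init      0.05377    0.1602
  Δ        0.003454 -0.005181
  eq        0.05723     0.155
  solve Keq expr → x = -0.001727; check Q = 1.137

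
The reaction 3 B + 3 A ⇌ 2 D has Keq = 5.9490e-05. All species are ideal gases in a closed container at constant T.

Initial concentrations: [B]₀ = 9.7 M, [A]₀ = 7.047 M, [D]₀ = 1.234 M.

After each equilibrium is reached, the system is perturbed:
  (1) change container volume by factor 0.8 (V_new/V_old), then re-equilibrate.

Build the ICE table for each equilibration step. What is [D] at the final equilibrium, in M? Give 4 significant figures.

[D]_eq = 3.351 M

Q₀ = 4.7676e-06 vs Keq = 5.9490e-05 ⇒ Q<K, forward
Step 1:
                    B           A           D
  init            9.7       7.047       1.234
  Δ            -1.576      -1.576       1.051
  eq            8.124       5.471       2.285
  solve Keq expr → x = 0.5255; check Q = 5.9490e-05
Then change container volume by factor 0.8 (V_new/V_old).
Step 2:
                    B           A           D
  init          10.15       6.838       2.856
  Δ           -0.7428     -0.7428      0.4952
  eq            9.412       6.095       3.351
  solve Keq expr → x = 0.2476; check Q = 5.9490e-05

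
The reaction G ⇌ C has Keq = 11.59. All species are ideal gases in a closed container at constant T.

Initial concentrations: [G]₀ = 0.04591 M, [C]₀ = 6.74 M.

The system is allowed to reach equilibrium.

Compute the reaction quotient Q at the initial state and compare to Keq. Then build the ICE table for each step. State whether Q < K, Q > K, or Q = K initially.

Q₀ = 146.8 vs Keq = 11.59 ⇒ Q>K, reverse
Step 1:
                  G         C
  Initial   0.04591      6.74
  Change     0.4931   -0.4931
  Equil       0.539     6.247
  solve Keq expr → x = -0.4931; check Q = 11.59

Q₀ = 146.8; Q > K (proceeds reverse)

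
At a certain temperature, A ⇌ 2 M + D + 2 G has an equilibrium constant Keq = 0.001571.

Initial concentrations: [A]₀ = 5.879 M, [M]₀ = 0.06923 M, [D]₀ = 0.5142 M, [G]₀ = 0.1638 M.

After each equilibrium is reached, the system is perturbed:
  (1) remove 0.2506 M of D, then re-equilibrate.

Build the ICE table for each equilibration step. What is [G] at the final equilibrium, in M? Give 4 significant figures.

Q₀ = 1.1247e-05 vs Keq = 0.001571 ⇒ Q<K, forward
Step 1:
                  A         M         D         G
  I           5.879   0.06923    0.5142    0.1638
  C         -0.1164    0.2328    0.1164    0.2328
  E           5.763    0.3021    0.6306    0.3966
  solve Keq expr → x = 0.1164; check Q = 0.001571
Then remove 0.2506 M of D.
Step 2:
                  A         M         D         G
  I           5.763    0.3021      0.38    0.3966
  C        -0.02046   0.04092   0.02046   0.04092
  E           5.742     0.343    0.4005    0.4376
  solve Keq expr → x = 0.02046; check Q = 0.001571

[G]_eq = 0.4376 M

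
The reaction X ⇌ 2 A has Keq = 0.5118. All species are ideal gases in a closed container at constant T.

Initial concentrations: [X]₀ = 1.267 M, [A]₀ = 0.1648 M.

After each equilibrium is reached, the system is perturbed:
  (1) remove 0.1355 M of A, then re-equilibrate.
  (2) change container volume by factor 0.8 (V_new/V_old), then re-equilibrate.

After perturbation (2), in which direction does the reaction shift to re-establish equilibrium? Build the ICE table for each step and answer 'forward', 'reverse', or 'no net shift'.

Q₀ = 0.02144 vs Keq = 0.5118 ⇒ Q<K, forward
Step 1:
                   X          A
  I            1.267     0.1648
  C           -0.274     0.5481
  E            0.993     0.7129
  solve Keq expr → x = 0.274; check Q = 0.5118
Then remove 0.1355 M of A.
Step 2:
                   X          A
  I            0.993     0.5774
  C         -0.05731     0.1146
  E           0.9356      0.692
  solve Keq expr → x = 0.05731; check Q = 0.5118
Then change container volume by factor 0.8 (V_new/V_old).
Step 3:
                   X          A
  I             1.17      0.865
  C          0.03923   -0.07845
  E            1.209     0.7865
  solve Keq expr → x = -0.03923; check Q = 0.5118

Direction: reverse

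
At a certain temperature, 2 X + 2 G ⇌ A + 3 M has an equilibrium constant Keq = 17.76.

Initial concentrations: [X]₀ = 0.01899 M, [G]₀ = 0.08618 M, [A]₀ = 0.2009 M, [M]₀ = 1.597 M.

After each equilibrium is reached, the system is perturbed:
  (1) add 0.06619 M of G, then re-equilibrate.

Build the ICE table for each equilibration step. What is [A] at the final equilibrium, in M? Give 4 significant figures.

Q₀ = 3.0551e+05 vs Keq = 17.76 ⇒ Q>K, reverse
Step 1:
                  X         G         A         M
  I         0.01899   0.08618    0.2009     1.597
  C           0.248     0.248    -0.124    -0.372
  E           0.267    0.3342    0.0769     1.225
  solve Keq expr → x = -0.124; check Q = 17.76
Then add 0.06619 M of G.
Step 2:
                  X         G         A         M
  I           0.267    0.4004    0.0769     1.225
  C        -0.01596  -0.01596   0.00798   0.02394
  E           0.251    0.3844   0.08488     1.249
  solve Keq expr → x = 0.00798; check Q = 17.76

[A]_eq = 0.08488 M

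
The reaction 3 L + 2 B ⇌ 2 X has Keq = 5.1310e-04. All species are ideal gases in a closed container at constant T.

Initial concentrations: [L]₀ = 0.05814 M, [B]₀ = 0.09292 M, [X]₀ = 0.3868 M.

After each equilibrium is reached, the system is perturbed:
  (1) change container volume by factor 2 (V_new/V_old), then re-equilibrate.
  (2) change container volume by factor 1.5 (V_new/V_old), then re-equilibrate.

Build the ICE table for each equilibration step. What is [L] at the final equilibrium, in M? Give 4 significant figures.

[L]_eq = 0.2122 M

Q₀ = 8.8172e+04 vs Keq = 5.1310e-04 ⇒ Q>K, reverse
Step 1:
                    L           B           X
  init        0.05814     0.09292      0.3868
  Δ            0.5721      0.3814     -0.3814
  eq           0.6303      0.4743    0.005376
  solve Keq expr → x = -0.1907; check Q = 5.1310e-04
Then change container volume by factor 2 (V_new/V_old).
Step 2:
                    L           B           X
  init         0.3151      0.2372    0.002688
  Δ          0.002579    0.001719   -0.001719
  eq           0.3177      0.2389  9.6908e-04
  solve Keq expr → x = -8.5955e-04; check Q = 5.1310e-04
Then change container volume by factor 1.5 (V_new/V_old).
Step 3:
                    L           B           X
  init         0.2118      0.1593  6.4605e-04
  Δ        4.3897e-04  2.9264e-04 -2.9264e-04
  eq           0.2122      0.1596  3.5341e-04
  solve Keq expr → x = -1.4632e-04; check Q = 5.1310e-04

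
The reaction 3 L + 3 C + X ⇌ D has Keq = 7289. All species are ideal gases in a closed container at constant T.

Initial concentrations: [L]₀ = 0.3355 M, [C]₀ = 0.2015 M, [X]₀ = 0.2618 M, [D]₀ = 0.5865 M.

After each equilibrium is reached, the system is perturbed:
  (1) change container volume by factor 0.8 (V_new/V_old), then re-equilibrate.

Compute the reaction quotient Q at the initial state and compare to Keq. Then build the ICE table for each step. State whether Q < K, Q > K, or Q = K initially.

Q₀ = 7251 vs Keq = 7289 ⇒ Q<K, forward
Step 1:
                    L           C           X           D
  Initial      0.3355      0.2015      0.2618      0.5865
  Change  -2.0373e-04 -2.0373e-04 -6.7909e-05  6.7909e-05
  Equil        0.3353      0.2013      0.2617      0.5866
  solve Keq expr → x = 6.7909e-05; check Q = 7289
Then change container volume by factor 0.8 (V_new/V_old).
Step 2:
                    L           C           X           D
  Initial      0.4191      0.2516      0.3272      0.7332
  Change     -0.05875    -0.05875    -0.01958     0.01958
  Equil        0.3604      0.1929      0.3076      0.7528
  solve Keq expr → x = 0.01958; check Q = 7289

Q₀ = 7251; Q < K (proceeds forward)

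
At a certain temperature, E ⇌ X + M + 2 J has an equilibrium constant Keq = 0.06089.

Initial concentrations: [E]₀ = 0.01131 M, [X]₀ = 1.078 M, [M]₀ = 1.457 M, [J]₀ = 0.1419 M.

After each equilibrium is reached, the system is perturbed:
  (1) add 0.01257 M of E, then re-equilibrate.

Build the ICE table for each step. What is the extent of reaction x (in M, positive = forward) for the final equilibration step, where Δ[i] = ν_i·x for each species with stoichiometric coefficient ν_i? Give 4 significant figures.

Q₀ = 2.796 vs Keq = 0.06089 ⇒ Q>K, reverse
Step 1:
                   E          X          M          J
  Initial    0.01131      1.078      1.457     0.1419
  Change     0.04638   -0.04638   -0.04638   -0.09277
  Equil      0.05769      1.032      1.411    0.04913
  solve Keq expr → x = -0.04638; check Q = 0.06089
Then add 0.01257 M of E.
Step 2:
                   E          X          M          J
  Initial    0.07026      1.032      1.411    0.04913
  Change   -0.002091   0.002091   0.002091   0.004182
  Equil      0.06817      1.034      1.413    0.05332
  solve Keq expr → x = 0.002091; check Q = 0.06089

x = 0.002091 M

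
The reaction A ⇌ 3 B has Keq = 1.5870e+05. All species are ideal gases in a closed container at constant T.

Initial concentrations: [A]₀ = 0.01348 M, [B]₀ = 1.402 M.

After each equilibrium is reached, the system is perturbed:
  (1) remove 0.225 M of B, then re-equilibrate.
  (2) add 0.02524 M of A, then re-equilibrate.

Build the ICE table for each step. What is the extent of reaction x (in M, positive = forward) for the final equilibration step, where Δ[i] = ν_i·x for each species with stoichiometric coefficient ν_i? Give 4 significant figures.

x = 0.02524 M

Q₀ = 204.4 vs Keq = 1.5870e+05 ⇒ Q<K, forward
Step 1:
                  A         B
  init      0.01348     1.402
  Δ        -0.01346   0.04038
  eq      1.8909e-05     1.442
  solve Keq expr → x = 0.01346; check Q = 1.5870e+05
Then remove 0.225 M of B.
Step 2:
                  A         B
  init    1.8909e-05     1.217
  Δ       -7.5397e-06 2.2619e-05
  eq      1.1369e-05     1.217
  solve Keq expr → x = 7.5397e-06; check Q = 1.5870e+05
Then add 0.02524 M of A.
Step 3:
                  A         B
  init      0.02525     1.217
  Δ        -0.02524   0.07571
  eq      1.3625e-05     1.293
  solve Keq expr → x = 0.02524; check Q = 1.5870e+05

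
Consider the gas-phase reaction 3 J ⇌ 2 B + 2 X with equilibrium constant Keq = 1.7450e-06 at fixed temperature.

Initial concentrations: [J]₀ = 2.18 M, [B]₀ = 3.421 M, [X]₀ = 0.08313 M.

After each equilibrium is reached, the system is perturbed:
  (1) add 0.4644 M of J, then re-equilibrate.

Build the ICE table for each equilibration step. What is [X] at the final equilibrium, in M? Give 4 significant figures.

[X]_eq = 0.00182 M

Q₀ = 0.007806 vs Keq = 1.7450e-06 ⇒ Q>K, reverse
Step 1:
                   J          B          X
  init          2.18      3.421    0.08313
  Δ           0.1226   -0.08175   -0.08175
  eq           2.303      3.339   0.001382
  solve Keq expr → x = -0.04087; check Q = 1.7450e-06
Then add 0.4644 M of J.
Step 2:
                   J          B          X
  init         2.767      3.339   0.001382
  Δ       -6.5655e-04 4.3770e-04 4.3770e-04
  eq           2.766       3.34    0.00182
  solve Keq expr → x = 2.1885e-04; check Q = 1.7450e-06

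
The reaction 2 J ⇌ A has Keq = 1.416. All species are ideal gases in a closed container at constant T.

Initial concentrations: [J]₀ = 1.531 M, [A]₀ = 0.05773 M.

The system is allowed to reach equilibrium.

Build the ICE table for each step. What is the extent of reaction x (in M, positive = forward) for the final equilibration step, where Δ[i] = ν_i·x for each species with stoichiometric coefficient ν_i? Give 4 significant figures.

Q₀ = 0.02463 vs Keq = 1.416 ⇒ Q<K, forward
Step 1:
                  J         A
  I           1.531   0.05773
  C         -0.9249    0.4624
  E          0.6061    0.5202
  solve Keq expr → x = 0.4624; check Q = 1.416

x = 0.4624 M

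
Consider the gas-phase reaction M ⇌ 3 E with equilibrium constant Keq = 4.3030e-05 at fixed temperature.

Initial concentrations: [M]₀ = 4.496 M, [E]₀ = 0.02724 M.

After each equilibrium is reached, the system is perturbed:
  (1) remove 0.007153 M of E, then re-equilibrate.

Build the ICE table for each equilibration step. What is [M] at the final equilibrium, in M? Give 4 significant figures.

Q₀ = 4.4957e-06 vs Keq = 4.3030e-05 ⇒ Q<K, forward
Step 1:
                   M          E
  Initial      4.496    0.02724
  Change    -0.01018    0.03055
  Equil        4.486    0.05779
  solve Keq expr → x = 0.01018; check Q = 4.3030e-05
Then remove 0.007153 M of E.
Step 2:
                   M          E
  Initial      4.486    0.05064
  Change   -0.002381   0.007143
  Equil        4.483    0.05778
  solve Keq expr → x = 0.002381; check Q = 4.3030e-05

[M]_eq = 4.483 M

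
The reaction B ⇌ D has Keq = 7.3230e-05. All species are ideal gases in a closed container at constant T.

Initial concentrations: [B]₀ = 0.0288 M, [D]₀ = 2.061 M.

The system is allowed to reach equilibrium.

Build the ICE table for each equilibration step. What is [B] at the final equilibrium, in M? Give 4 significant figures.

Q₀ = 71.56 vs Keq = 7.3230e-05 ⇒ Q>K, reverse
Step 1:
                  B         D
  init       0.0288     2.061
  Δ           2.061    -2.061
  eq           2.09 1.5302e-04
  solve Keq expr → x = -2.061; check Q = 7.3230e-05

[B]_eq = 2.09 M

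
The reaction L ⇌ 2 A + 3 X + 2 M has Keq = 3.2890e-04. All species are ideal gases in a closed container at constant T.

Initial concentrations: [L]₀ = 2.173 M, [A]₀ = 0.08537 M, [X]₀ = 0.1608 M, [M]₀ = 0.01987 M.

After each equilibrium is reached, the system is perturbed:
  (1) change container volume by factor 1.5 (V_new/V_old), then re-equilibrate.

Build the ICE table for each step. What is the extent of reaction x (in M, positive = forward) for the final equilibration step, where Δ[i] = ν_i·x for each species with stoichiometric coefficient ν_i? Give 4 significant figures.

Q₀ = 5.5056e-09 vs Keq = 3.2890e-04 ⇒ Q<K, forward
Step 1:
                    L           A           X           M
  init          2.173     0.08537      0.1608     0.01987
  Δ           -0.1114      0.2228      0.3342      0.2228
  eq            2.062      0.3082       0.495      0.2427
  solve Keq expr → x = 0.1114; check Q = 3.2890e-04
Then change container volume by factor 1.5 (V_new/V_old).
Step 2:
                    L           A           X           M
  init          1.374      0.2054        0.33      0.1618
  Δ          -0.04022     0.08044      0.1207     0.08044
  eq            1.334      0.2859      0.4506      0.2422
  solve Keq expr → x = 0.04022; check Q = 3.2890e-04

x = 0.04022 M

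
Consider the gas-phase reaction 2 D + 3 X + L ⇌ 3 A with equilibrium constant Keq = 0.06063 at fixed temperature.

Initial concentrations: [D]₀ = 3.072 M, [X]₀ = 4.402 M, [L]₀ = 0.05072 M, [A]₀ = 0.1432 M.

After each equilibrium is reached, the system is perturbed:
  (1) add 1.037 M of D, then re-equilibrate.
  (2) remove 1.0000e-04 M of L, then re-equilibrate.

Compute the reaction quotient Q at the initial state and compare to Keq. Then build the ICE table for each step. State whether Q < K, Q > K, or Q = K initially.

Q₀ = 7.1921e-05; Q < K (proceeds forward)

Q₀ = 7.1921e-05 vs Keq = 0.06063 ⇒ Q<K, forward
Step 1:
                   D          X          L          A
  I            3.072      4.402    0.05072     0.1432
  C          -0.1002    -0.1503   -0.05011     0.1503
  E            2.972      4.252 6.1446e-04     0.2935
  solve Keq expr → x = 0.05011; check Q = 0.06063
Then add 1.037 M of D.
Step 2:
                   D          X          L          A
  I            4.009      4.252 6.1446e-04     0.2935
  C       -5.4730e-04 -8.2095e-04 -2.7365e-04 8.2095e-04
  E            4.008      4.251 3.4081e-04     0.2943
  solve Keq expr → x = 2.7365e-04; check Q = 0.06063
Then remove 1.0000e-04 M of L.
Step 3:
                   D          X          L          A
  I            4.008      4.251 2.4081e-04     0.2943
  C       1.9773e-04 2.9660e-04 9.8866e-05 -2.9660e-04
  E            4.008      4.251 3.3967e-04      0.294
  solve Keq expr → x = -9.8866e-05; check Q = 0.06063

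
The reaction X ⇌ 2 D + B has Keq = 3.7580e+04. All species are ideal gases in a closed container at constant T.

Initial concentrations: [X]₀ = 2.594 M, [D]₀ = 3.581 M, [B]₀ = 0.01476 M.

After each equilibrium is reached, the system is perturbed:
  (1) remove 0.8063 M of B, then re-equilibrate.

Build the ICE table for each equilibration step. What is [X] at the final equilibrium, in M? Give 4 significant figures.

Q₀ = 0.07297 vs Keq = 3.7580e+04 ⇒ Q<K, forward
Step 1:
                   X          D          B
  I            2.594      3.581    0.01476
  C           -2.589      5.177      2.589
  E         0.005314      8.758      2.603
  solve Keq expr → x = 2.589; check Q = 3.7580e+04
Then remove 0.8063 M of B.
Step 2:
                   X          D          B
  I         0.005314      8.758      1.797
  C         -0.00164   0.003279    0.00164
  E         0.003674      8.762      1.799
  solve Keq expr → x = 0.00164; check Q = 3.7580e+04

[X]_eq = 0.003674 M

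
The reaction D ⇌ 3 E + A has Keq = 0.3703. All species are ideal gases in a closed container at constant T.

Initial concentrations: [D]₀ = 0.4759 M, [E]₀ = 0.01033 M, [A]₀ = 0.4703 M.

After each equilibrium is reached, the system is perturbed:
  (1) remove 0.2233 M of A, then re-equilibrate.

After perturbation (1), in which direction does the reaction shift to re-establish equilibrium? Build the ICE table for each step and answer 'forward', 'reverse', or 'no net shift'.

Q₀ = 1.0893e-06 vs Keq = 0.3703 ⇒ Q<K, forward
Step 1:
                    D           E           A
  init         0.4759     0.01033      0.4703
  Δ           -0.1805      0.5415      0.1805
  eq           0.2954      0.5519      0.6508
  solve Keq expr → x = 0.1805; check Q = 0.3703
Then remove 0.2233 M of A.
Step 2:
                    D           E           A
  init         0.2954      0.5519      0.4275
  Δ          -0.01975     0.05924     0.01975
  eq           0.2756      0.6111      0.4473
  solve Keq expr → x = 0.01975; check Q = 0.3703

Direction: forward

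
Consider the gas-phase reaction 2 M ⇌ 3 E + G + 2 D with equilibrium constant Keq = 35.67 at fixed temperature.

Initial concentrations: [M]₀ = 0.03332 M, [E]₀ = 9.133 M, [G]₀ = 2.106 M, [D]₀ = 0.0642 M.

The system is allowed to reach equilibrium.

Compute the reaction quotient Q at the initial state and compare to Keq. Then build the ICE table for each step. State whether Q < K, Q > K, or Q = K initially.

Q₀ = 5956; Q > K (proceeds reverse)

Q₀ = 5956 vs Keq = 35.67 ⇒ Q>K, reverse
Step 1:
                    M           E           G           D
  init        0.03332       9.133       2.106      0.0642
  Δ           0.05134    -0.07701    -0.02567    -0.05134
  eq          0.08466       9.056        2.08     0.01286
  solve Keq expr → x = -0.02567; check Q = 35.67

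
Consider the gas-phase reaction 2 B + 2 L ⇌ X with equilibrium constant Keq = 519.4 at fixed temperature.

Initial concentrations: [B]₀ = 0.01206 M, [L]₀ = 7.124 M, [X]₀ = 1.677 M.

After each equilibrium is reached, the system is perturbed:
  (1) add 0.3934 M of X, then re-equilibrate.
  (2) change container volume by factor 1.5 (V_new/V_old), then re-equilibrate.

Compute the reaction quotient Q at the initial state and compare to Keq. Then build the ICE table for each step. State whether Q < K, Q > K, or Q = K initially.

Q₀ = 227.2 vs Keq = 519.4 ⇒ Q<K, forward
Step 1:
                   B          L          X
  Initial    0.01206      7.124      1.677
  Change   -0.004074  -0.004074   0.002037
  Equil     0.007986       7.12      1.679
  solve Keq expr → x = 0.002037; check Q = 519.4
Then add 0.3934 M of X.
Step 2:
                   B          L          X
  Initial   0.007986       7.12      2.072
  Change  8.8427e-04 8.8427e-04 -4.4214e-04
  Equil      0.00887      7.121      2.072
  solve Keq expr → x = -4.4214e-04; check Q = 519.4
Then change container volume by factor 1.5 (V_new/V_old).
Step 3:
                   B          L          X
  Initial   0.005913      4.747      1.381
  Change    0.004929   0.004929  -0.002465
  Equil      0.01084      4.752      1.379
  solve Keq expr → x = -0.002465; check Q = 519.4

Q₀ = 227.2; Q < K (proceeds forward)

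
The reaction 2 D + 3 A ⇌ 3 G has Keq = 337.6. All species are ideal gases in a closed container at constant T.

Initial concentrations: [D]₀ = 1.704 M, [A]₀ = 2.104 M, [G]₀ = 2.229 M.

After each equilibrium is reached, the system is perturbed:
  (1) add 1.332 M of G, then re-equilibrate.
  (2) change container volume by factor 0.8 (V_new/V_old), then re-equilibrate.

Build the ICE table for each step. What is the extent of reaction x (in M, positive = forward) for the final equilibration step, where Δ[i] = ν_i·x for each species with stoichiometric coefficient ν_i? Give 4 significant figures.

x = 0.02983 M

Q₀ = 0.4095 vs Keq = 337.6 ⇒ Q<K, forward
Step 1:
                    D           A           G
  init          1.704       2.104       2.229
  Δ           -0.9695      -1.454       1.454
  eq           0.7345      0.6498       3.683
  solve Keq expr → x = 0.4847; check Q = 337.6
Then add 1.332 M of G.
Step 2:
                    D           A           G
  init         0.7345      0.6498       5.015
  Δ           0.09516      0.1427     -0.1427
  eq           0.8297      0.7925       4.872
  solve Keq expr → x = -0.04758; check Q = 337.6
Then change container volume by factor 0.8 (V_new/V_old).
Step 3:
                    D           A           G
  init          1.037      0.9906       6.091
  Δ          -0.05966    -0.08949     0.08949
  eq           0.9774      0.9012        6.18
  solve Keq expr → x = 0.02983; check Q = 337.6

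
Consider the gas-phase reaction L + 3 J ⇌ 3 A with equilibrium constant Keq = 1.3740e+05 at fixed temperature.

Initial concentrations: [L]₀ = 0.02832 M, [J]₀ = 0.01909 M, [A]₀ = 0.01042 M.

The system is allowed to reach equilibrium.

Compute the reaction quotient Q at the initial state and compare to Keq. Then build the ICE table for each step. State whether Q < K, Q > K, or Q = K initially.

Q₀ = 5.742 vs Keq = 1.3740e+05 ⇒ Q<K, forward
Step 1:
                  L         J         A
  init      0.02832   0.01909   0.01042
  Δ       -0.005732   -0.0172    0.0172
  eq        0.02259  0.001893   0.02762
  solve Keq expr → x = 0.005732; check Q = 1.3740e+05

Q₀ = 5.742; Q < K (proceeds forward)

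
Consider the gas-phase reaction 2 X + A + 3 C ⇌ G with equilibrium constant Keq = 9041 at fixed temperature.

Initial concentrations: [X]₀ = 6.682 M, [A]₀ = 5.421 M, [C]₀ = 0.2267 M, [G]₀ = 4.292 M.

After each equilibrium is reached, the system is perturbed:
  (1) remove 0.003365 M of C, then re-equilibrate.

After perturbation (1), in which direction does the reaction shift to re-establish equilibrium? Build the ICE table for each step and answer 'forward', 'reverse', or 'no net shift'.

Direction: reverse

Q₀ = 1.522 vs Keq = 9041 ⇒ Q<K, forward
Step 1:
                  X         A         C         G
  Initial     6.682     5.421    0.2267     4.292
  Change    -0.1426  -0.07129   -0.2139   0.07129
  Equil       6.539      5.35   0.01283     4.363
  solve Keq expr → x = 0.07129; check Q = 9041
Then remove 0.003365 M of C.
Step 2:
                  X         A         C         G
  Initial     6.539      5.35   0.00946     4.363
  Change    0.00224   0.00112   0.00336  -0.00112
  Equil       6.542     5.351   0.01282     4.362
  solve Keq expr → x = -0.00112; check Q = 9041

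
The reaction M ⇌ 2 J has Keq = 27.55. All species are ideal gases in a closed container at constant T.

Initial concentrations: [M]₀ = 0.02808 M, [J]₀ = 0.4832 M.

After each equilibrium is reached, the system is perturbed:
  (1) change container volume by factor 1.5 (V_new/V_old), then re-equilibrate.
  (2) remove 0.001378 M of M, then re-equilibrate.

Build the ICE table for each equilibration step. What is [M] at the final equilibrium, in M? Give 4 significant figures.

[M]_eq = 0.004396 M

Q₀ = 8.315 vs Keq = 27.55 ⇒ Q<K, forward
Step 1:
                  M         J
  Initial   0.02808    0.4832
  Change   -0.01827   0.03655
  Equil    0.009805    0.5197
  solve Keq expr → x = 0.01827; check Q = 27.55
Then change container volume by factor 1.5 (V_new/V_old).
Step 2:
                  M         J
  Initial  0.006537    0.3465
  Change  -0.002074  0.004148
  Equil    0.004463    0.3506
  solve Keq expr → x = 0.002074; check Q = 27.55
Then remove 0.001378 M of M.
Step 3:
                  M         J
  Initial  0.003085    0.3506
  Change   0.001311 -0.002623
  Equil    0.004396     0.348
  solve Keq expr → x = -0.001311; check Q = 27.55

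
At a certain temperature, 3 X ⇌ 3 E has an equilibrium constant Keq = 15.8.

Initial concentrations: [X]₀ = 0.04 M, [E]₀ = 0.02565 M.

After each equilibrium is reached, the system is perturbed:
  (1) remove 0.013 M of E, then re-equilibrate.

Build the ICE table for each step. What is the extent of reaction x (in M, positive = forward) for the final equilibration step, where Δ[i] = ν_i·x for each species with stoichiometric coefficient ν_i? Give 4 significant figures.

Q₀ = 0.2637 vs Keq = 15.8 ⇒ Q<K, forward
Step 1:
                  X         E
  I            0.04   0.02565
  C        -0.02129   0.02129
  E         0.01871   0.04694
  solve Keq expr → x = 0.007098; check Q = 15.8
Then remove 0.013 M of E.
Step 2:
                  X         E
  I         0.01871   0.03394
  C       -0.003704  0.003704
  E           0.015   0.03765
  solve Keq expr → x = 0.001235; check Q = 15.8

x = 0.001235 M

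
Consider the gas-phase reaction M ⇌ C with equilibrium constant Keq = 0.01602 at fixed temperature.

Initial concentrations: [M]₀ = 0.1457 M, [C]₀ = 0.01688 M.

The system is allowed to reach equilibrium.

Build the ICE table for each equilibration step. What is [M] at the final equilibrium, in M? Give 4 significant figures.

Q₀ = 0.1159 vs Keq = 0.01602 ⇒ Q>K, reverse
Step 1:
                  M         C
  Initial    0.1457   0.01688
  Change    0.01432  -0.01432
  Equil        0.16  0.002563
  solve Keq expr → x = -0.01432; check Q = 0.01602

[M]_eq = 0.16 M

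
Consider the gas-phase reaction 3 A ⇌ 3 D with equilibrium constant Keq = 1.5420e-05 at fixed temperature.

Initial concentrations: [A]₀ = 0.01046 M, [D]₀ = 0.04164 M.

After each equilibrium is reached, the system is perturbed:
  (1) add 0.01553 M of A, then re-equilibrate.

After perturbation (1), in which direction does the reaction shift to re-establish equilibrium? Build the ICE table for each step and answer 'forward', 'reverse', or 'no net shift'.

Direction: forward

Q₀ = 63.09 vs Keq = 1.5420e-05 ⇒ Q>K, reverse
Step 1:
                   A          D
  I          0.01046    0.04164
  C          0.04037   -0.04037
  E          0.05083   0.001265
  solve Keq expr → x = -0.01346; check Q = 1.5420e-05
Then add 0.01553 M of A.
Step 2:
                   A          D
  I          0.06636   0.001265
  C       -3.7716e-04 3.7716e-04
  E          0.06599   0.001642
  solve Keq expr → x = 1.2572e-04; check Q = 1.5420e-05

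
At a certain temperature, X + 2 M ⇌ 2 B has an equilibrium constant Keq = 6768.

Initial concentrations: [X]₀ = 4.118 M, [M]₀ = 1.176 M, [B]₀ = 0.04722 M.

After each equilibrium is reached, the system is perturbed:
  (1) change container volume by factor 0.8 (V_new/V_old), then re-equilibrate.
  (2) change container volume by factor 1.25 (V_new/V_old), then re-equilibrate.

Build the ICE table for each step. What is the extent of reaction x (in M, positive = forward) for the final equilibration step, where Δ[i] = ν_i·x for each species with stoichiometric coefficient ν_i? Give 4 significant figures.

Q₀ = 3.9152e-04 vs Keq = 6768 ⇒ Q<K, forward
Step 1:
                   X          M          B
  Initial      4.118      1.176    0.04722
  Change     -0.5841     -1.168      1.168
  Equil        3.534   0.007859      1.215
  solve Keq expr → x = 0.5841; check Q = 6768
Then change container volume by factor 0.8 (V_new/V_old).
Step 2:
                   X          M          B
  Initial      4.417   0.009823      1.519
  Change  -5.1530e-04  -0.001031   0.001031
  Equil        4.417   0.008793       1.52
  solve Keq expr → x = 5.1530e-04; check Q = 6768
Then change container volume by factor 1.25 (V_new/V_old).
Step 3:
                   X          M          B
  Initial      3.534   0.007034      1.216
  Change  4.1224e-04 8.2448e-04 -8.2448e-04
  Equil        3.534   0.007859      1.215
  solve Keq expr → x = -4.1224e-04; check Q = 6768

x = -4.1224e-04 M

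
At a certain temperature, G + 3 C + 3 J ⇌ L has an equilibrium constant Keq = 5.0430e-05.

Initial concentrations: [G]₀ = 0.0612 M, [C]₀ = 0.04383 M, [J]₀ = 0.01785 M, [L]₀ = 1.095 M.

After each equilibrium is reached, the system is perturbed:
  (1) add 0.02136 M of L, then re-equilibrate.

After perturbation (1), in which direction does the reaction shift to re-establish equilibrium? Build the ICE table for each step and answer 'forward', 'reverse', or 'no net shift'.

Direction: reverse

Q₀ = 3.7362e+10 vs Keq = 5.0430e-05 ⇒ Q>K, reverse
Step 1:
                  G         C         J         L
  Initial    0.0612   0.04383   0.01785     1.095
  Change       1.04     3.121     3.121     -1.04
  Equil       1.102     3.165     3.139   0.05451
  solve Keq expr → x = -1.04; check Q = 5.0430e-05
Then add 0.02136 M of L.
Step 2:
                  G         C         J         L
  Initial     1.102     3.165     3.139   0.07587
  Change    0.01551   0.04654   0.04654  -0.01551
  Equil       1.117     3.212     3.186   0.06036
  solve Keq expr → x = -0.01551; check Q = 5.0430e-05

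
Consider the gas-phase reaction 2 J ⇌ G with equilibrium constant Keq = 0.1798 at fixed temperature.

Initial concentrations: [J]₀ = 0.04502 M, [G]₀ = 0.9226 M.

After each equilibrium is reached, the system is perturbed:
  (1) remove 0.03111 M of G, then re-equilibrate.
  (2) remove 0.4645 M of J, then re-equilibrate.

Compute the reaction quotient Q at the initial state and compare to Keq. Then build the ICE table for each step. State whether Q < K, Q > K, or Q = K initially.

Q₀ = 455.2; Q > K (proceeds reverse)

Q₀ = 455.2 vs Keq = 0.1798 ⇒ Q>K, reverse
Step 1:
                    J           G
  Initial     0.04502      0.9226
  Change        1.246      -0.623
  Equil         1.291      0.2996
  solve Keq expr → x = -0.623; check Q = 0.1798
Then remove 0.03111 M of G.
Step 2:
                    J           G
  Initial       1.291      0.2685
  Change     -0.03246     0.01623
  Equil         1.258      0.2848
  solve Keq expr → x = 0.01623; check Q = 0.1798
Then remove 0.4645 M of J.
Step 3:
                    J           G
  Initial       0.794      0.2848
  Change       0.2083     -0.1041
  Equil         1.002      0.1806
  solve Keq expr → x = -0.1041; check Q = 0.1798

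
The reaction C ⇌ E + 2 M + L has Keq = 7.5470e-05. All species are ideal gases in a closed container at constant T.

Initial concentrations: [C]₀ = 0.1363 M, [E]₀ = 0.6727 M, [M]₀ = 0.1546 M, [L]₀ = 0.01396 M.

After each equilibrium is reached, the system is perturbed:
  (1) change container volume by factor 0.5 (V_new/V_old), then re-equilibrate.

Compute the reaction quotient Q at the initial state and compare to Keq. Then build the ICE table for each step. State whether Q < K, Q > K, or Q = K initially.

Q₀ = 0.001647 vs Keq = 7.5470e-05 ⇒ Q>K, reverse
Step 1:
                    C           E           M           L
  Initial      0.1363      0.6727      0.1546     0.01396
  Change      0.01293    -0.01293    -0.02586    -0.01293
  Equil        0.1492      0.6598      0.1287     0.00103
  solve Keq expr → x = -0.01293; check Q = 7.5470e-05
Then change container volume by factor 0.5 (V_new/V_old).
Step 2:
                    C           E           M           L
  Initial      0.2985        1.32      0.2575     0.00206
  Change     0.001793   -0.001793   -0.003586   -0.001793
  Equil        0.3003       1.318      0.2539  2.6676e-04
  solve Keq expr → x = -0.001793; check Q = 7.5470e-05

Q₀ = 0.001647; Q > K (proceeds reverse)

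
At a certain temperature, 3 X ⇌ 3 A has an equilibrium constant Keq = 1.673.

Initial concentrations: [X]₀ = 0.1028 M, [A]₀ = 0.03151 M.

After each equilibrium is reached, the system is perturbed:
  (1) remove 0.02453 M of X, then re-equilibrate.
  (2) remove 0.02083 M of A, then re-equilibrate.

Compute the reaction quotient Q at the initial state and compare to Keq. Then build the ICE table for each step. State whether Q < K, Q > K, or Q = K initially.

Q₀ = 0.0288; Q < K (proceeds forward)

Q₀ = 0.0288 vs Keq = 1.673 ⇒ Q<K, forward
Step 1:
                  X         A
  I          0.1028   0.03151
  C        -0.04139   0.04139
  E         0.06141    0.0729
  solve Keq expr → x = 0.0138; check Q = 1.673
Then remove 0.02453 M of X.
Step 2:
                  X         A
  I         0.03688    0.0729
  C         0.01331  -0.01331
  E         0.05019   0.05959
  solve Keq expr → x = -0.004438; check Q = 1.673
Then remove 0.02083 M of A.
Step 3:
                  X         A
  I         0.05019   0.03876
  C       -0.009524  0.009524
  E         0.04067   0.04828
  solve Keq expr → x = 0.003175; check Q = 1.673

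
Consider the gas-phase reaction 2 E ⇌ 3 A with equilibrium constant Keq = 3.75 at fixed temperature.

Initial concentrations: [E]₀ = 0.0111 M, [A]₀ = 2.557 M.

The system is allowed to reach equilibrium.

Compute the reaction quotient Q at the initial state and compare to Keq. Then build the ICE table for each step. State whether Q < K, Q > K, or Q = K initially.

Q₀ = 1.3569e+05; Q > K (proceeds reverse)

Q₀ = 1.3569e+05 vs Keq = 3.75 ⇒ Q>K, reverse
Step 1:
                    E           A
  Initial      0.0111       2.557
  Change       0.8022      -1.203
  Equil        0.8133       1.354
  solve Keq expr → x = -0.4011; check Q = 3.75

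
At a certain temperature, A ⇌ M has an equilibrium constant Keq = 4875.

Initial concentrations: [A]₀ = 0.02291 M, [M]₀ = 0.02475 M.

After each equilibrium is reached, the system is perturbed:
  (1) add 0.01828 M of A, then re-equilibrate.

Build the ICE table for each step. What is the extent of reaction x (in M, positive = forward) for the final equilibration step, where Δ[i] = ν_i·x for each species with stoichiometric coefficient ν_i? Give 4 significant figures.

Q₀ = 1.08 vs Keq = 4875 ⇒ Q<K, forward
Step 1:
                   A          M
  I          0.02291    0.02475
  C          -0.0229     0.0229
  E       9.7744e-06    0.04765
  solve Keq expr → x = 0.0229; check Q = 4875
Then add 0.01828 M of A.
Step 2:
                   A          M
  I          0.01829    0.04765
  C         -0.01828    0.01828
  E       1.3523e-05    0.06593
  solve Keq expr → x = 0.01828; check Q = 4875

x = 0.01828 M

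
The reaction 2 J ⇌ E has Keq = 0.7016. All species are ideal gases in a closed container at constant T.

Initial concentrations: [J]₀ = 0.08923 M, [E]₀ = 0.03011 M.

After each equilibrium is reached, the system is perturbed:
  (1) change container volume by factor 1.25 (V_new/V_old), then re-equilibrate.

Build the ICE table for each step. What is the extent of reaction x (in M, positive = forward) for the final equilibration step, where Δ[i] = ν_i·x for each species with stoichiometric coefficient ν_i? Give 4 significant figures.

Q₀ = 3.782 vs Keq = 0.7016 ⇒ Q>K, reverse
Step 1:
                  J         E
  I         0.08923   0.03011
  C         0.03764  -0.01882
  E          0.1269   0.01129
  solve Keq expr → x = -0.01882; check Q = 0.7016
Then change container volume by factor 1.25 (V_new/V_old).
Step 2:
                  J         E
  I          0.1015  0.009034
  C        0.002804 -0.001402
  E          0.1043  0.007632
  solve Keq expr → x = -0.001402; check Q = 0.7016

x = -0.001402 M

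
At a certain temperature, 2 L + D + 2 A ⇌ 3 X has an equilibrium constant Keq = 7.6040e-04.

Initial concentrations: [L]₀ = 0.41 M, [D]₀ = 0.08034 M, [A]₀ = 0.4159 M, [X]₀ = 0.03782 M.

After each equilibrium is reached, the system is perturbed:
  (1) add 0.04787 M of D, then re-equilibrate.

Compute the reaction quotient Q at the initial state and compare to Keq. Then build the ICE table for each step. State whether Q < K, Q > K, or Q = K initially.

Q₀ = 0.02316 vs Keq = 7.6040e-04 ⇒ Q>K, reverse
Step 1:
                  L         D         A         X
  init         0.41   0.08034    0.4159   0.03782
  Δ         0.01643  0.008214   0.01643  -0.02464
  eq         0.4264   0.08855    0.4323   0.01318
  solve Keq expr → x = -0.008214; check Q = 7.6040e-04
Then add 0.04787 M of D.
Step 2:
                  L         D         A         X
  init       0.4264    0.1364    0.4323   0.01318
  Δ       -0.001304 -6.5203e-04 -0.001304  0.001956
  eq         0.4251    0.1358     0.431   0.01513
  solve Keq expr → x = 6.5203e-04; check Q = 7.6040e-04

Q₀ = 0.02316; Q > K (proceeds reverse)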